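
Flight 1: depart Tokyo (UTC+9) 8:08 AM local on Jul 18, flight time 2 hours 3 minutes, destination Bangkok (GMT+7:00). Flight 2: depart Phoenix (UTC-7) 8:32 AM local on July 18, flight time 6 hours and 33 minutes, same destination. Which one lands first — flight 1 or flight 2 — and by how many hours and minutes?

the first, by 20 hours 54 minutes

Flight 1 in UTC: 8:08 AM − 9:00 = 11:08 PM on Jul 17.
+2 hours 3 minutes → arrive 1:11 AM UTC on Jul 18.
Flight 2 in UTC: 8:32 AM + 7:00 = 3:32 PM on Jul 18.
+6 hours and 33 minutes → arrive 10:05 PM UTC on Jul 18.
Flight 1 lands earlier by 20 hours 54 minutes.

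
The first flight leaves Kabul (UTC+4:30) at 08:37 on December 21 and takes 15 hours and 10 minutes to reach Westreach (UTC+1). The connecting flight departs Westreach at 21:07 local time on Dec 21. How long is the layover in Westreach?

50 minutes

Convert departure to UTC: 08:37 − 4:30 = 04:07 UTC on Dec 21.
Add 15 hours 10 minutes flight time → 19:17 UTC.
Westreach is UTC+1:00, so local arrival = 19:17 + 1:00 = 20:17 on Dec 21.
Layover = 21:07 − 20:17 = 50 minutes.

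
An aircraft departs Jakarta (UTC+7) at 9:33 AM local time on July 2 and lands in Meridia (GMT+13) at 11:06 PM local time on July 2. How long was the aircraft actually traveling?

7 hours 33 minutes

Meridia is 6:00 ahead of Jakarta.
Clock-face elapsed time (ignoring zones) is 13 hours 33 minutes.
Actual elapsed = 13 hours 33 minutes − 6:00 = 7 hours 33 minutes.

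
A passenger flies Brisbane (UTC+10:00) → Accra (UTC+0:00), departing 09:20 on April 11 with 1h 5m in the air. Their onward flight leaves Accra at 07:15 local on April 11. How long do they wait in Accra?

Convert departure to UTC: 09:20 − 10:00 = 23:20 UTC on Apr 10.
Add 1 hour and 5 minutes flight time → 00:25 UTC (Apr 11).
Accra is UTC+0, so local arrival is the same: 00:25 on Apr 11.
Layover = 07:15 − 00:25 = 6 hours 50 minutes.

6 hours 50 minutes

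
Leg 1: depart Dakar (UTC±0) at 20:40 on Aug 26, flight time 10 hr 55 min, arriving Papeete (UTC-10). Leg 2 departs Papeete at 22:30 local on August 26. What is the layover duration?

Dakar is at UTC+0, so departure is already 20:40 UTC on Aug 26.
Add 10 hours 55 minutes flight time → 07:35 UTC (Aug 27).
Papeete is UTC−10:00, so local arrival = 07:35 − 10:00 = 21:35 on Aug 26.
Layover = 22:30 − 21:35 = 55 minutes.

55 minutes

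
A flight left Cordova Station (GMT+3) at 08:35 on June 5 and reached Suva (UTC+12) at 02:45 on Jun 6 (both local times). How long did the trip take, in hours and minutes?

Departure in UTC: 08:35 − 3:00 = 05:35 on Jun 5.
Arrival in UTC: 02:45 − 12:00 = 14:45 on Jun 5.
Elapsed = 14:45 − 05:35 = 9 hours 10 minutes.

9 hours 10 minutes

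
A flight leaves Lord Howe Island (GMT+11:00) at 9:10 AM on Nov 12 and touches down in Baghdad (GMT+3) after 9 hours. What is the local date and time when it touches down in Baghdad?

10:10 AM on November 12

Convert departure to UTC: 9:10 AM − 11:00 = 10:10 PM UTC on Nov 11.
Add 9 hours travel time → 7:10 AM UTC (Nov 12).
Baghdad is UTC+3:00, so local arrival = 7:10 AM + 3:00 = 10:10 AM on Nov 12.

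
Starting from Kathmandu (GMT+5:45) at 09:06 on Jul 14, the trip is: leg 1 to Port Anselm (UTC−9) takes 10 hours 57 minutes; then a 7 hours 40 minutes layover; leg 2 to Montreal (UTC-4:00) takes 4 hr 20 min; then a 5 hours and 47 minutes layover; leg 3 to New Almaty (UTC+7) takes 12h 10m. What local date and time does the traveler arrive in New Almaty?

Convert departure to UTC: 09:06 − 5:45 = 03:21 UTC on Jul 14.
Add 10 hours and 57 minutes leg 1 → 14:18 UTC.
Add 7 hours 40 minutes layover in Port Anselm → 21:58 UTC.
Add 4 hours 20 minutes leg 2 → 02:18 UTC (Jul 15).
Add 5 hours 47 minutes layover in Montreal → 08:05 UTC.
Add 12 hours and 10 minutes leg 3 → 20:15 UTC.
New Almaty is UTC+7:00, so local arrival = 20:15 + 7:00 = 03:15 on Jul 16.

03:15 on July 16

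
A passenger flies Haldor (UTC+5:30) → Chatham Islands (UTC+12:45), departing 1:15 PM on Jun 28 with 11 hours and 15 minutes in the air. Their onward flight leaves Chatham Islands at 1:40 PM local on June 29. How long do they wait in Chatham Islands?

5 hours 55 minutes

Convert departure to UTC: 1:15 PM − 5:30 = 7:45 AM UTC on Jun 28.
Add 11 hours 15 minutes flight time → 7:00 PM UTC.
Chatham Islands is UTC+12:45, so local arrival = 7:00 PM + 12:45 = 7:45 AM on Jun 29.
Layover = 1:40 PM − 7:45 AM = 5 hours 55 minutes.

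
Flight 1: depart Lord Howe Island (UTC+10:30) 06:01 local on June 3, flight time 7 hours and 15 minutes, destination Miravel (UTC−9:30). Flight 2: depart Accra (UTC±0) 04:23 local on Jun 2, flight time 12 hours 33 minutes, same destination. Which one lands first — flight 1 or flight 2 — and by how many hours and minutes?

Flight 1 in UTC: 06:01 − 10:30 = 19:31 on Jun 2.
+7 hours and 15 minutes → arrive 02:46 UTC on Jun 3.
Flight 2 departs at 04:23 UTC (Jun 2).
+12 hours and 33 minutes → arrive 16:56 UTC on Jun 2.
Flight 2 lands earlier by 9 hours 50 minutes.

the second, by 9 hours 50 minutes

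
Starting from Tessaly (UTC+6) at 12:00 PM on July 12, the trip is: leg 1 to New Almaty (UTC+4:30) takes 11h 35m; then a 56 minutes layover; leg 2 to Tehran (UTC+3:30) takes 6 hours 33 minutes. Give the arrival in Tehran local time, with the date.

4:34 AM on Jul 13

Convert departure to UTC: 12:00 PM − 6:00 = 6:00 AM UTC on Jul 12.
Add 11 hours and 35 minutes leg 1 → 5:35 PM UTC.
Add 56 minutes layover in New Almaty → 6:31 PM UTC.
Add 6 hours and 33 minutes leg 2 → 1:04 AM UTC (Jul 13).
Tehran is UTC+3:30, so local arrival = 1:04 AM + 3:30 = 4:34 AM on Jul 13.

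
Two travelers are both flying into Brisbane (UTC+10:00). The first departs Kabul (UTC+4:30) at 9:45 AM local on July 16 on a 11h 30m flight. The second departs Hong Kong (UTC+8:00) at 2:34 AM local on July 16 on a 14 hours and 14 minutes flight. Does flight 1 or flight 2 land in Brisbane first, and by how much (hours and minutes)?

Flight 1 in UTC: 9:45 AM − 4:30 = 5:15 AM on Jul 16.
+11 hours 30 minutes → arrive 4:45 PM UTC on Jul 16.
Flight 2 in UTC: 2:34 AM − 8:00 = 6:34 PM on Jul 15.
+14 hours and 14 minutes → arrive 8:48 AM UTC on Jul 16.
Flight 2 lands earlier by 7 hours 57 minutes.

the second, by 7 hours 57 minutes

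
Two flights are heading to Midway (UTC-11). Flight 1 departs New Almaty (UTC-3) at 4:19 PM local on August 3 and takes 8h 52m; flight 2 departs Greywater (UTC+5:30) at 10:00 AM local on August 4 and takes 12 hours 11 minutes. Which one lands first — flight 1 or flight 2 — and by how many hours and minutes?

the first, by 12 hours 30 minutes

Flight 1 in UTC: 4:19 PM + 3:00 = 7:19 PM on Aug 3.
+8 hours 52 minutes → arrive 4:11 AM UTC on Aug 4.
Flight 2 in UTC: 10:00 AM − 5:30 = 4:30 AM on Aug 4.
+12 hours 11 minutes → arrive 4:41 PM UTC on Aug 4.
Flight 1 lands earlier by 12 hours 30 minutes.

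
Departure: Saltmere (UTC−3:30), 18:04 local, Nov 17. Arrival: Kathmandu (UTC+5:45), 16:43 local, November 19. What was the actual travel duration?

37 hours 24 minutes

Departure in UTC: 18:04 + 3:30 = 21:34 on Nov 17.
Arrival in UTC: 16:43 − 5:45 = 10:58 on Nov 19.
Elapsed = 10:58 − 21:34 (+2 days) = 37 hours 24 minutes.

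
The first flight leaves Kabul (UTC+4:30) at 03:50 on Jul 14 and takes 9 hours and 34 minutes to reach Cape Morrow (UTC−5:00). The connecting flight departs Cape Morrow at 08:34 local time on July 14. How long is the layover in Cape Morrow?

4 hours 40 minutes

Convert departure to UTC: 03:50 − 4:30 = 23:20 UTC on Jul 13.
Add 9 hours 34 minutes flight time → 08:54 UTC (Jul 14).
Cape Morrow is UTC−5:00, so local arrival = 08:54 − 5:00 = 03:54 on Jul 14.
Layover = 08:34 − 03:54 = 4 hours 40 minutes.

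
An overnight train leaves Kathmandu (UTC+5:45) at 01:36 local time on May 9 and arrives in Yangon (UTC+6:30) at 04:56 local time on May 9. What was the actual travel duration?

Departure in UTC: 01:36 − 5:45 = 19:51 on May 8.
Arrival in UTC: 04:56 − 6:30 = 22:26 on May 8.
Elapsed = 22:26 − 19:51 = 2 hours 35 minutes.

2 hours 35 minutes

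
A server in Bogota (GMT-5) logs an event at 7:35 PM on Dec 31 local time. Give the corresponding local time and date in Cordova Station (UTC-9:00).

3:35 PM on Dec 31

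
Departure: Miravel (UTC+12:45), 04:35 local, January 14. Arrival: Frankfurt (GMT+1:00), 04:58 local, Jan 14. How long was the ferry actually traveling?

12 hours 8 minutes

Departure in UTC: 04:35 − 12:45 = 15:50 on Jan 13.
Arrival in UTC: 04:58 − 1:00 = 03:58 on Jan 14.
Elapsed = 03:58 − 15:50 (+1 day) = 12 hours 8 minutes.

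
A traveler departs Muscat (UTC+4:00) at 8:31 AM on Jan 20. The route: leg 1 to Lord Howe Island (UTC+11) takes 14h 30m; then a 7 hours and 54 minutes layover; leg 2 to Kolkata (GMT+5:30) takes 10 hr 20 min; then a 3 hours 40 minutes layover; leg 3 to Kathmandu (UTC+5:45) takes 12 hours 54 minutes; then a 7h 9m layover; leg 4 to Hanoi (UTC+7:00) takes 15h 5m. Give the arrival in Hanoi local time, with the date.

11:03 AM on January 23

Convert departure to UTC: 8:31 AM − 4:00 = 4:31 AM UTC on Jan 20.
Add 14 hours 30 minutes leg 1 → 7:01 PM UTC.
Add 7 hours 54 minutes layover in Lord Howe Island → 2:55 AM UTC (Jan 21).
Add 10 hours 20 minutes leg 2 → 1:15 PM UTC.
Add 3 hours and 40 minutes layover in Kolkata → 4:55 PM UTC.
Add 12 hours and 54 minutes leg 3 → 5:49 AM UTC (Jan 22).
Add 7 hours 9 minutes layover in Kathmandu → 12:58 PM UTC.
Add 15 hours and 5 minutes leg 4 → 4:03 AM UTC (Jan 23).
Hanoi is UTC+7:00, so local arrival = 4:03 AM + 7:00 = 11:03 AM on Jan 23.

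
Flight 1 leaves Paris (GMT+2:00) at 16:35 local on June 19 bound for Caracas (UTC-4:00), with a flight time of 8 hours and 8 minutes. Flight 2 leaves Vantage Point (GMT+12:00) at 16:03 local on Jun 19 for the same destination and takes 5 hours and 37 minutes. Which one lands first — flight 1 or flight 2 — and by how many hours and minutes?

the second, by 13 hours 3 minutes

Flight 1 in UTC: 16:35 − 2:00 = 14:35 on Jun 19.
+8 hours 8 minutes → arrive 22:43 UTC on Jun 19.
Flight 2 in UTC: 16:03 − 12:00 = 04:03 on Jun 19.
+5 hours 37 minutes → arrive 09:40 UTC on Jun 19.
Flight 2 lands earlier by 13 hours 3 minutes.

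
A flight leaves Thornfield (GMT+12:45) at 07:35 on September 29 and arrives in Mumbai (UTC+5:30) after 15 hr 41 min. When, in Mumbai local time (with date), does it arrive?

Convert departure to UTC: 07:35 − 12:45 = 18:50 UTC on Sep 28.
Add 15 hours and 41 minutes travel time → 10:31 UTC (Sep 29).
Mumbai is UTC+5:30, so local arrival = 10:31 + 5:30 = 16:01 on Sep 29.

16:01 on September 29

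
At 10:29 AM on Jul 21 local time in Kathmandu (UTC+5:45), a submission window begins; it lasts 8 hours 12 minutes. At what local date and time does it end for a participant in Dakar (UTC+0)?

Convert start to UTC: 10:29 AM − 5:45 = 4:44 AM UTC on Jul 21.
Add 8 hours and 12 minutes duration → 12:56 PM UTC.
Dakar is UTC+0, so local end time is the same: 12:56 PM on Jul 21.

12:56 PM on Jul 21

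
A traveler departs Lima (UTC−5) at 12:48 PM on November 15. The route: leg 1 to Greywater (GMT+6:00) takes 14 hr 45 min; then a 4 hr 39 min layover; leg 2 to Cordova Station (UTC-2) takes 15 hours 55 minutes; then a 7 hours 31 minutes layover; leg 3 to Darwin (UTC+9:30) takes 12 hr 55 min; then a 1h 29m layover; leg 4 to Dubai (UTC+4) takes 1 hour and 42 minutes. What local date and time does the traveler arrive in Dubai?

8:44 AM on November 18

Convert departure to UTC: 12:48 PM + 5:00 = 5:48 PM UTC on Nov 15.
Add 14 hours and 45 minutes leg 1 → 8:33 AM UTC (Nov 16).
Add 4 hours 39 minutes layover in Greywater → 1:12 PM UTC.
Add 15 hours 55 minutes leg 2 → 5:07 AM UTC (Nov 17).
Add 7 hours and 31 minutes layover in Cordova Station → 12:38 PM UTC.
Add 12 hours and 55 minutes leg 3 → 1:33 AM UTC (Nov 18).
Add 1 hour and 29 minutes layover in Darwin → 3:02 AM UTC.
Add 1 hour and 42 minutes leg 4 → 4:44 AM UTC.
Dubai is UTC+4:00, so local arrival = 4:44 AM + 4:00 = 8:44 AM on Nov 18.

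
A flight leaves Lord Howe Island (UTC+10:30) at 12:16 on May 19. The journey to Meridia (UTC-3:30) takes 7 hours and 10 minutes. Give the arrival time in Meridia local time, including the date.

Convert departure to UTC: 12:16 − 10:30 = 01:46 UTC on May 19.
Add 7 hours and 10 minutes travel time → 08:56 UTC.
Meridia is UTC−3:30, so local arrival = 08:56 − 3:30 = 05:26 on May 19.

05:26 on May 19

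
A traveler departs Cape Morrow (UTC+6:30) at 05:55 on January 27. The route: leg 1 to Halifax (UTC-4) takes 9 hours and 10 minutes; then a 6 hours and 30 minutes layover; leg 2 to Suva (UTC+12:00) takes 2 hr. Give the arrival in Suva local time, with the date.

05:05 on Jan 28

Convert departure to UTC: 05:55 − 6:30 = 23:25 UTC on Jan 26.
Add 9 hours and 10 minutes leg 1 → 08:35 UTC (Jan 27).
Add 6 hours and 30 minutes layover in Halifax → 15:05 UTC.
Add 2 hours leg 2 → 17:05 UTC.
Suva is UTC+12:00, so local arrival = 17:05 + 12:00 = 05:05 on Jan 28.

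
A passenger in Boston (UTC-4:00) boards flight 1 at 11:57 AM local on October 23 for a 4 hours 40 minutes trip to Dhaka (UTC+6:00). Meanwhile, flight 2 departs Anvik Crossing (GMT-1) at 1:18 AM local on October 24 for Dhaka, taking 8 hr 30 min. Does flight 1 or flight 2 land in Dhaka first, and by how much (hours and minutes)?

Flight 1 in UTC: 11:57 AM + 4:00 = 3:57 PM on Oct 23.
+4 hours and 40 minutes → arrive 8:37 PM UTC on Oct 23.
Flight 2 in UTC: 1:18 AM + 1:00 = 2:18 AM on Oct 24.
+8 hours and 30 minutes → arrive 10:48 AM UTC on Oct 24.
Flight 1 lands earlier by 14 hours 11 minutes.

the first, by 14 hours 11 minutes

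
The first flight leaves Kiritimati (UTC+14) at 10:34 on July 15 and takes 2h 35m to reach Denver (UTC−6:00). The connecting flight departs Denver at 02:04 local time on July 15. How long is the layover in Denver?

8 hours 55 minutes

Convert departure to UTC: 10:34 − 14:00 = 20:34 UTC on Jul 14.
Add 2 hours and 35 minutes flight time → 23:09 UTC.
Denver is UTC−6:00, so local arrival = 23:09 − 6:00 = 17:09 on Jul 14.
Layover = 02:04 − 17:09 (+1 day) = 8 hours 55 minutes.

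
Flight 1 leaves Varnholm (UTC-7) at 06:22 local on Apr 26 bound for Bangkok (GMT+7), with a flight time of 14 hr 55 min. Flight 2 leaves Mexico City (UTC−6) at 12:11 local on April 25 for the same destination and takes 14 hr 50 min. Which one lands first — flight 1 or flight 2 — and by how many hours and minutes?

the second, by 19 hours 16 minutes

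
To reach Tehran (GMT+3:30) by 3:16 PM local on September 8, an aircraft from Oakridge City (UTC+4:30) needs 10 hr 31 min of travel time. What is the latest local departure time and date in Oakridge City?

5:45 AM on Sep 8

Target arrival in UTC: 3:16 PM − 3:30 = 11:46 AM on Sep 8.
Subtract 10 hours 31 minutes → departure 1:15 AM UTC on Sep 8.
Oakridge City is UTC+4:30: 1:15 AM + 4:30 = 5:45 AM on Sep 8.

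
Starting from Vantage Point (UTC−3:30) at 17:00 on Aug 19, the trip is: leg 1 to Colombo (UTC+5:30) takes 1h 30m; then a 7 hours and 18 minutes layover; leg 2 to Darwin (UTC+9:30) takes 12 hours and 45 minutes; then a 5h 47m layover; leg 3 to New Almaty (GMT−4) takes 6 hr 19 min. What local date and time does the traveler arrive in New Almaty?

Convert departure to UTC: 17:00 + 3:30 = 20:30 UTC on Aug 19.
Add 1 hour and 30 minutes leg 1 → 22:00 UTC.
Add 7 hours and 18 minutes layover in Colombo → 05:18 UTC (Aug 20).
Add 12 hours and 45 minutes leg 2 → 18:03 UTC.
Add 5 hours and 47 minutes layover in Darwin → 23:50 UTC.
Add 6 hours and 19 minutes leg 3 → 06:09 UTC (Aug 21).
New Almaty is UTC−4:00, so local arrival = 06:09 − 4:00 = 02:09 on Aug 21.

02:09 on Aug 21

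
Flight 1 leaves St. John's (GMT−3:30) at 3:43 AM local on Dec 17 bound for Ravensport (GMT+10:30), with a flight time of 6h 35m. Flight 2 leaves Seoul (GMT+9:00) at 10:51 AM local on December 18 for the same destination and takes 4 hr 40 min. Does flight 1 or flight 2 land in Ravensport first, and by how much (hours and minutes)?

the first, by 16 hours 43 minutes

Flight 1 in UTC: 3:43 AM + 3:30 = 7:13 AM on Dec 17.
+6 hours 35 minutes → arrive 1:48 PM UTC on Dec 17.
Flight 2 in UTC: 10:51 AM − 9:00 = 1:51 AM on Dec 18.
+4 hours 40 minutes → arrive 6:31 AM UTC on Dec 18.
Flight 1 lands earlier by 16 hours 43 minutes.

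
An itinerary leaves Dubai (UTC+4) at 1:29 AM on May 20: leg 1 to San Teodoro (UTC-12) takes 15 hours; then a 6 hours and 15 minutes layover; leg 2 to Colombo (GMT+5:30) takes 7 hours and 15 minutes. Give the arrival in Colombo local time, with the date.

7:29 AM on May 21

Convert departure to UTC: 1:29 AM − 4:00 = 9:29 PM UTC on May 19.
Add 15 hours leg 1 → 12:29 PM UTC (May 20).
Add 6 hours and 15 minutes layover in San Teodoro → 6:44 PM UTC.
Add 7 hours 15 minutes leg 2 → 1:59 AM UTC (May 21).
Colombo is UTC+5:30, so local arrival = 1:59 AM + 5:30 = 7:29 AM on May 21.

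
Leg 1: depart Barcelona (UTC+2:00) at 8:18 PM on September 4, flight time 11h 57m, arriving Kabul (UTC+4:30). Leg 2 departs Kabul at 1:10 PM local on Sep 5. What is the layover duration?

2 hours 25 minutes

Convert departure to UTC: 8:18 PM − 2:00 = 6:18 PM UTC on Sep 4.
Add 11 hours 57 minutes flight time → 6:15 AM UTC (Sep 5).
Kabul is UTC+4:30, so local arrival = 6:15 AM + 4:30 = 10:45 AM on Sep 5.
Layover = 1:10 PM − 10:45 AM = 2 hours 25 minutes.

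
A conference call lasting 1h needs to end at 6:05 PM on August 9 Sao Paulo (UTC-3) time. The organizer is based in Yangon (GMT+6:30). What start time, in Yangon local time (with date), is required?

Target end time in UTC: 6:05 PM + 3:00 = 9:05 PM on Aug 9.
Subtract 1 hour → start 8:05 PM UTC on Aug 9.
Yangon is UTC+6:30: 8:05 PM + 6:30 = 2:35 AM on Aug 10.

2:35 AM on Aug 10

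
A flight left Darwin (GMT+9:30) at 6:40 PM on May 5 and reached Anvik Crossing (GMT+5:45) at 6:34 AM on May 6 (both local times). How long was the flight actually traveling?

Departure in UTC: 6:40 PM − 9:30 = 9:10 AM on May 5.
Arrival in UTC: 6:34 AM − 5:45 = 12:49 AM on May 6.
Elapsed = 12:49 AM − 9:10 AM (+1 day) = 15 hours 39 minutes.

15 hours 39 minutes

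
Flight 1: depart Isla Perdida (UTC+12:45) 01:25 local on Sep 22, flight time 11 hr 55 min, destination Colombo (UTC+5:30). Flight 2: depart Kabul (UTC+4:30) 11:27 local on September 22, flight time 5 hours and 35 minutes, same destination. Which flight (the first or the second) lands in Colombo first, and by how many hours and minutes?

the first, by 11 hours 57 minutes

Flight 1 in UTC: 01:25 − 12:45 = 12:40 on Sep 21.
+11 hours 55 minutes → arrive 00:35 UTC on Sep 22.
Flight 2 in UTC: 11:27 − 4:30 = 06:57 on Sep 22.
+5 hours 35 minutes → arrive 12:32 UTC on Sep 22.
Flight 1 lands earlier by 11 hours 57 minutes.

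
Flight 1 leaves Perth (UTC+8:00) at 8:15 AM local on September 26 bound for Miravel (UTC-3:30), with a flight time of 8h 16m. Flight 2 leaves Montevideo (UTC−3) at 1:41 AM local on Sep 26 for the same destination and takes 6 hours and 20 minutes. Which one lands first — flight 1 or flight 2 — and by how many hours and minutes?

Flight 1 in UTC: 8:15 AM − 8:00 = 12:15 AM on Sep 26.
+8 hours 16 minutes → arrive 8:31 AM UTC on Sep 26.
Flight 2 in UTC: 1:41 AM + 3:00 = 4:41 AM on Sep 26.
+6 hours and 20 minutes → arrive 11:01 AM UTC on Sep 26.
Flight 1 lands earlier by 2 hours 30 minutes.

the first, by 2 hours 30 minutes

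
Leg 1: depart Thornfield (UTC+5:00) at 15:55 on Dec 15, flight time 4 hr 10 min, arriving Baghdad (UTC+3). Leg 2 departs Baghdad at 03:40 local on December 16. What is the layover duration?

Convert departure to UTC: 15:55 − 5:00 = 10:55 UTC on Dec 15.
Add 4 hours 10 minutes flight time → 15:05 UTC.
Baghdad is UTC+3:00, so local arrival = 15:05 + 3:00 = 18:05 on Dec 15.
Layover = 03:40 − 18:05 (+1 day) = 9 hours 35 minutes.

9 hours 35 minutes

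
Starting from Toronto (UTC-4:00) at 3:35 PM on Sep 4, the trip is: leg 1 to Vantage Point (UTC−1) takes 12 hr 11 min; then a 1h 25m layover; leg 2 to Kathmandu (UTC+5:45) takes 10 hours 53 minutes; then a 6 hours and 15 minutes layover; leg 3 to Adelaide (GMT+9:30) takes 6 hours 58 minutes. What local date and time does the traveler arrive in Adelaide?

Convert departure to UTC: 3:35 PM + 4:00 = 7:35 PM UTC on Sep 4.
Add 12 hours and 11 minutes leg 1 → 7:46 AM UTC (Sep 5).
Add 1 hour 25 minutes layover in Vantage Point → 9:11 AM UTC.
Add 10 hours 53 minutes leg 2 → 8:04 PM UTC.
Add 6 hours 15 minutes layover in Kathmandu → 2:19 AM UTC (Sep 6).
Add 6 hours and 58 minutes leg 3 → 9:17 AM UTC.
Adelaide is UTC+9:30, so local arrival = 9:17 AM + 9:30 = 6:47 PM on Sep 6.

6:47 PM on Sep 6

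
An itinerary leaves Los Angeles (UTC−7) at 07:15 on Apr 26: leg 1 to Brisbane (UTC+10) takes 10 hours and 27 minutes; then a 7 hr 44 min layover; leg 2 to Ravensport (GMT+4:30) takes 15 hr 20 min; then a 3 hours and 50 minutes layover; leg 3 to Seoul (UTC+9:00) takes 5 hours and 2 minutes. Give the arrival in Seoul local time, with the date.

Convert departure to UTC: 07:15 + 7:00 = 14:15 UTC on Apr 26.
Add 10 hours 27 minutes leg 1 → 00:42 UTC (Apr 27).
Add 7 hours 44 minutes layover in Brisbane → 08:26 UTC.
Add 15 hours 20 minutes leg 2 → 23:46 UTC.
Add 3 hours 50 minutes layover in Ravensport → 03:36 UTC (Apr 28).
Add 5 hours and 2 minutes leg 3 → 08:38 UTC.
Seoul is UTC+9:00, so local arrival = 08:38 + 9:00 = 17:38 on Apr 28.

17:38 on Apr 28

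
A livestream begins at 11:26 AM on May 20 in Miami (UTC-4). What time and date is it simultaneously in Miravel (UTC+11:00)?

In UTC: 11:26 AM + 4:00 = 3:26 PM on May 20.
Miravel is UTC+11:00: 3:26 PM + 11:00 = 2:26 AM on May 21.

2:26 AM on May 21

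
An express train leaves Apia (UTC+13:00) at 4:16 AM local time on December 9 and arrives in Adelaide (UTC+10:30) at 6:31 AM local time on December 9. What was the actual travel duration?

Departure in UTC: 4:16 AM − 13:00 = 3:16 PM on Dec 8.
Arrival in UTC: 6:31 AM − 10:30 = 8:01 PM on Dec 8.
Elapsed = 8:01 PM − 3:16 PM = 4 hours 45 minutes.

4 hours 45 minutes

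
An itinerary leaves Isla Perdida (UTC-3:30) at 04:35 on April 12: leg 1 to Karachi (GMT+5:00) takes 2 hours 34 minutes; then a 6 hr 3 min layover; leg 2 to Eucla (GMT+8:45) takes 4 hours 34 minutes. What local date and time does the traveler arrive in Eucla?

06:01 on April 13

Convert departure to UTC: 04:35 + 3:30 = 08:05 UTC on Apr 12.
Add 2 hours 34 minutes leg 1 → 10:39 UTC.
Add 6 hours and 3 minutes layover in Karachi → 16:42 UTC.
Add 4 hours 34 minutes leg 2 → 21:16 UTC.
Eucla is UTC+8:45, so local arrival = 21:16 + 8:45 = 06:01 on Apr 13.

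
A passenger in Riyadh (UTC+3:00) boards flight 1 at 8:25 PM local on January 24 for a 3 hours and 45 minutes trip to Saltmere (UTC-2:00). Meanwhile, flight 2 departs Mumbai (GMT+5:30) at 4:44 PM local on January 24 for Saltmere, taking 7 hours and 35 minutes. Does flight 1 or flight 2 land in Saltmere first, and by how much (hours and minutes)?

the second, by 2 hours 21 minutes

Flight 1 in UTC: 8:25 PM − 3:00 = 5:25 PM on Jan 24.
+3 hours 45 minutes → arrive 9:10 PM UTC on Jan 24.
Flight 2 in UTC: 4:44 PM − 5:30 = 11:14 AM on Jan 24.
+7 hours 35 minutes → arrive 6:49 PM UTC on Jan 24.
Flight 2 lands earlier by 2 hours 21 minutes.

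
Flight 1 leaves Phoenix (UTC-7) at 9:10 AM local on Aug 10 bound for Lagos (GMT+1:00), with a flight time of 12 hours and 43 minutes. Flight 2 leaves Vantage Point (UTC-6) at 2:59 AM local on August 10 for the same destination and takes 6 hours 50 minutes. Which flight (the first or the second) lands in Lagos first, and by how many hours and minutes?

the second, by 13 hours 4 minutes

Flight 1 in UTC: 9:10 AM + 7:00 = 4:10 PM on Aug 10.
+12 hours 43 minutes → arrive 4:53 AM UTC on Aug 11.
Flight 2 in UTC: 2:59 AM + 6:00 = 8:59 AM on Aug 10.
+6 hours 50 minutes → arrive 3:49 PM UTC on Aug 10.
Flight 2 lands earlier by 13 hours 4 minutes.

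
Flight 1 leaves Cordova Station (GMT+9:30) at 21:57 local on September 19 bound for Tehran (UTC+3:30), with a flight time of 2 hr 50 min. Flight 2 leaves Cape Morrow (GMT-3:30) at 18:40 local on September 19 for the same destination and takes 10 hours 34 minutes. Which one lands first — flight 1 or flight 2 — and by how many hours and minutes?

Flight 1 in UTC: 21:57 − 9:30 = 12:27 on Sep 19.
+2 hours 50 minutes → arrive 15:17 UTC on Sep 19.
Flight 2 in UTC: 18:40 + 3:30 = 22:10 on Sep 19.
+10 hours 34 minutes → arrive 08:44 UTC on Sep 20.
Flight 1 lands earlier by 17 hours 27 minutes.

the first, by 17 hours 27 minutes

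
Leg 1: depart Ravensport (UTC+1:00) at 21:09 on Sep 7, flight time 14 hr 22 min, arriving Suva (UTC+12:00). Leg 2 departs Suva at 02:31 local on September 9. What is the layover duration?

4 hours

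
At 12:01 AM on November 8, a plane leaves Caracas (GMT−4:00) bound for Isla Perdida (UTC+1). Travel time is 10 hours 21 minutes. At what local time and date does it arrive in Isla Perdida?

Convert departure to UTC: 12:01 AM + 4:00 = 4:01 AM UTC on Nov 8.
Add 10 hours 21 minutes travel time → 2:22 PM UTC.
Isla Perdida is UTC+1:00, so local arrival = 2:22 PM + 1:00 = 3:22 PM on Nov 8.

3:22 PM on Nov 8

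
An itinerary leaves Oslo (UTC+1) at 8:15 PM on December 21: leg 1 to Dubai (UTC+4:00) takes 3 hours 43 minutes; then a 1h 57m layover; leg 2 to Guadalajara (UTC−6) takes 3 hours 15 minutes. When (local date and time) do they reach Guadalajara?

10:10 PM on Dec 21

Convert departure to UTC: 8:15 PM − 1:00 = 7:15 PM UTC on Dec 21.
Add 3 hours 43 minutes leg 1 → 10:58 PM UTC.
Add 1 hour and 57 minutes layover in Dubai → 12:55 AM UTC (Dec 22).
Add 3 hours 15 minutes leg 2 → 4:10 AM UTC.
Guadalajara is UTC−6:00, so local arrival = 4:10 AM − 6:00 = 10:10 PM on Dec 21.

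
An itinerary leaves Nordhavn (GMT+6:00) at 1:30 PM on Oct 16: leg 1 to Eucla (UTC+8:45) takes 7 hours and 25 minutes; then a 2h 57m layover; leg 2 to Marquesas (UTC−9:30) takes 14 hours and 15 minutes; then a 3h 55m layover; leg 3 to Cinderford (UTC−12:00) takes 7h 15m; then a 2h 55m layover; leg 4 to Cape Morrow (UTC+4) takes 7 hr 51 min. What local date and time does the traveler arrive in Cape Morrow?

Convert departure to UTC: 1:30 PM − 6:00 = 7:30 AM UTC on Oct 16.
Add 7 hours 25 minutes leg 1 → 2:55 PM UTC.
Add 2 hours 57 minutes layover in Eucla → 5:52 PM UTC.
Add 14 hours and 15 minutes leg 2 → 8:07 AM UTC (Oct 17).
Add 3 hours 55 minutes layover in Marquesas → 12:02 PM UTC.
Add 7 hours and 15 minutes leg 3 → 7:17 PM UTC.
Add 2 hours and 55 minutes layover in Cinderford → 10:12 PM UTC.
Add 7 hours 51 minutes leg 4 → 6:03 AM UTC (Oct 18).
Cape Morrow is UTC+4:00, so local arrival = 6:03 AM + 4:00 = 10:03 AM on Oct 18.

10:03 AM on Oct 18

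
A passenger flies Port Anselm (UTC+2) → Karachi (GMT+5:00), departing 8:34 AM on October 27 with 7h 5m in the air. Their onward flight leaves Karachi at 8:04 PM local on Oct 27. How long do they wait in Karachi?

1 hour 25 minutes

Convert departure to UTC: 8:34 AM − 2:00 = 6:34 AM UTC on Oct 27.
Add 7 hours and 5 minutes flight time → 1:39 PM UTC.
Karachi is UTC+5:00, so local arrival = 1:39 PM + 5:00 = 6:39 PM on Oct 27.
Layover = 8:04 PM − 6:39 PM = 1 hour 25 minutes.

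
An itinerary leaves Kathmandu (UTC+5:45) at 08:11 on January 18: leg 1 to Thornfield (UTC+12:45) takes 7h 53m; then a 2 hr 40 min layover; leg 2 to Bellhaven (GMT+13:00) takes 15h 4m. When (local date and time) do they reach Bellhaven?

17:03 on Jan 19

Convert departure to UTC: 08:11 − 5:45 = 02:26 UTC on Jan 18.
Add 7 hours and 53 minutes leg 1 → 10:19 UTC.
Add 2 hours 40 minutes layover in Thornfield → 12:59 UTC.
Add 15 hours 4 minutes leg 2 → 04:03 UTC (Jan 19).
Bellhaven is UTC+13:00, so local arrival = 04:03 + 13:00 = 17:03 on Jan 19.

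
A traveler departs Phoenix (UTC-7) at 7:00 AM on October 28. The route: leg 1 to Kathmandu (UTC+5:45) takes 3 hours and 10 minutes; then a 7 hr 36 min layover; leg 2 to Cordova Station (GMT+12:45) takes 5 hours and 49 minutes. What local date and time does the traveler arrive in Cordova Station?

Convert departure to UTC: 7:00 AM + 7:00 = 2:00 PM UTC on Oct 28.
Add 3 hours 10 minutes leg 1 → 5:10 PM UTC.
Add 7 hours 36 minutes layover in Kathmandu → 12:46 AM UTC (Oct 29).
Add 5 hours 49 minutes leg 2 → 6:35 AM UTC.
Cordova Station is UTC+12:45, so local arrival = 6:35 AM + 12:45 = 7:20 PM on Oct 29.

7:20 PM on October 29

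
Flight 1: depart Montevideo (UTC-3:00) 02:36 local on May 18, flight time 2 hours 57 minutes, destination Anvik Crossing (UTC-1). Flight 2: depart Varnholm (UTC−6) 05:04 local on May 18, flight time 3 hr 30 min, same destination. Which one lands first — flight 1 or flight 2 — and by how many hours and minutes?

the first, by 6 hours 1 minute

Flight 1 in UTC: 02:36 + 3:00 = 05:36 on May 18.
+2 hours 57 minutes → arrive 08:33 UTC on May 18.
Flight 2 in UTC: 05:04 + 6:00 = 11:04 on May 18.
+3 hours and 30 minutes → arrive 14:34 UTC on May 18.
Flight 1 lands earlier by 6 hours 1 minute.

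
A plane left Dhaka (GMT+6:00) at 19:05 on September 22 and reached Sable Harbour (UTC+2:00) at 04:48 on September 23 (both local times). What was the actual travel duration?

13 hours 43 minutes

Departure in UTC: 19:05 − 6:00 = 13:05 on Sep 22.
Arrival in UTC: 04:48 − 2:00 = 02:48 on Sep 23.
Elapsed = 02:48 − 13:05 (+1 day) = 13 hours 43 minutes.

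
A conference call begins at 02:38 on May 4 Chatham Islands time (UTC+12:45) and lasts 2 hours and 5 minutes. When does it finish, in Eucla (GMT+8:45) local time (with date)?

Convert start to UTC: 02:38 − 12:45 = 13:53 UTC on May 3.
Add 2 hours 5 minutes duration → 15:58 UTC.
Eucla is UTC+8:45, so local end time = 15:58 + 8:45 = 00:43 on May 4.

00:43 on May 4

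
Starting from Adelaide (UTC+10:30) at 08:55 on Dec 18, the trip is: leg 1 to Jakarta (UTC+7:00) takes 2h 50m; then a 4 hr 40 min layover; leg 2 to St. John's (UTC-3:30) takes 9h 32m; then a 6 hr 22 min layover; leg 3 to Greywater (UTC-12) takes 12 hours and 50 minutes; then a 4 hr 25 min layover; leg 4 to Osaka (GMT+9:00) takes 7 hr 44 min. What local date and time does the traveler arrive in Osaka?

Convert departure to UTC: 08:55 − 10:30 = 22:25 UTC on Dec 17.
Add 2 hours and 50 minutes leg 1 → 01:15 UTC (Dec 18).
Add 4 hours and 40 minutes layover in Jakarta → 05:55 UTC.
Add 9 hours and 32 minutes leg 2 → 15:27 UTC.
Add 6 hours 22 minutes layover in St. John's → 21:49 UTC.
Add 12 hours 50 minutes leg 3 → 10:39 UTC (Dec 19).
Add 4 hours 25 minutes layover in Greywater → 15:04 UTC.
Add 7 hours 44 minutes leg 4 → 22:48 UTC.
Osaka is UTC+9:00, so local arrival = 22:48 + 9:00 = 07:48 on Dec 20.

07:48 on December 20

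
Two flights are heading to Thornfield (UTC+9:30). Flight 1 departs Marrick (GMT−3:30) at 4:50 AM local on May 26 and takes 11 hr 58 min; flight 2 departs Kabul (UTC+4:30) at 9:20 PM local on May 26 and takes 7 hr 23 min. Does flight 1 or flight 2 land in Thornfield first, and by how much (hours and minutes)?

Flight 1 in UTC: 4:50 AM + 3:30 = 8:20 AM on May 26.
+11 hours 58 minutes → arrive 8:18 PM UTC on May 26.
Flight 2 in UTC: 9:20 PM − 4:30 = 4:50 PM on May 26.
+7 hours and 23 minutes → arrive 12:13 AM UTC on May 27.
Flight 1 lands earlier by 3 hours 55 minutes.

the first, by 3 hours 55 minutes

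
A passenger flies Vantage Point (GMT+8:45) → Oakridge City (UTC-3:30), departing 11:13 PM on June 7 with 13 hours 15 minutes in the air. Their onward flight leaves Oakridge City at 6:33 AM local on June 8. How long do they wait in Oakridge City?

6 hours 20 minutes

Convert departure to UTC: 11:13 PM − 8:45 = 2:28 PM UTC on Jun 7.
Add 13 hours 15 minutes flight time → 3:43 AM UTC (Jun 8).
Oakridge City is UTC−3:30, so local arrival = 3:43 AM − 3:30 = 12:13 AM on Jun 8.
Layover = 6:33 AM − 12:13 AM = 6 hours 20 minutes.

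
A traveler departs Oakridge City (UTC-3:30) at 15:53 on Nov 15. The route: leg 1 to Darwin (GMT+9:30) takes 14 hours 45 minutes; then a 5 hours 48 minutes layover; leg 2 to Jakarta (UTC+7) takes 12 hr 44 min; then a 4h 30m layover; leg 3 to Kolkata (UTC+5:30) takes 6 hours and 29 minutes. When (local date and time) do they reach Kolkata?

21:09 on Nov 17

Convert departure to UTC: 15:53 + 3:30 = 19:23 UTC on Nov 15.
Add 14 hours and 45 minutes leg 1 → 10:08 UTC (Nov 16).
Add 5 hours and 48 minutes layover in Darwin → 15:56 UTC.
Add 12 hours and 44 minutes leg 2 → 04:40 UTC (Nov 17).
Add 4 hours and 30 minutes layover in Jakarta → 09:10 UTC.
Add 6 hours and 29 minutes leg 3 → 15:39 UTC.
Kolkata is UTC+5:30, so local arrival = 15:39 + 5:30 = 21:09 on Nov 17.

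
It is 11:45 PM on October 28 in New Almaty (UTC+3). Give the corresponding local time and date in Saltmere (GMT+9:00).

5:45 AM on October 29

In UTC: 11:45 PM − 3:00 = 8:45 PM on Oct 28.
Saltmere is UTC+9:00: 8:45 PM + 9:00 = 5:45 AM on Oct 29.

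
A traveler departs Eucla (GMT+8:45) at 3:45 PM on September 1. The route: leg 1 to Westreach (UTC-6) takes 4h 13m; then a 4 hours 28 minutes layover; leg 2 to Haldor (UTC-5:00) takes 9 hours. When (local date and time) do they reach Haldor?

Convert departure to UTC: 3:45 PM − 8:45 = 7:00 AM UTC on Sep 1.
Add 4 hours and 13 minutes leg 1 → 11:13 AM UTC.
Add 4 hours and 28 minutes layover in Westreach → 3:41 PM UTC.
Add 9 hours leg 2 → 12:41 AM UTC (Sep 2).
Haldor is UTC−5:00, so local arrival = 12:41 AM − 5:00 = 7:41 PM on Sep 1.

7:41 PM on September 1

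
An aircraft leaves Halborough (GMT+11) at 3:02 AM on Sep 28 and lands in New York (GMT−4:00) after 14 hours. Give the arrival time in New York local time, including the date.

Convert departure to UTC: 3:02 AM − 11:00 = 4:02 PM UTC on Sep 27.
Add 14 hours travel time → 6:02 AM UTC (Sep 28).
New York is UTC−4:00, so local arrival = 6:02 AM − 4:00 = 2:02 AM on Sep 28.

2:02 AM on September 28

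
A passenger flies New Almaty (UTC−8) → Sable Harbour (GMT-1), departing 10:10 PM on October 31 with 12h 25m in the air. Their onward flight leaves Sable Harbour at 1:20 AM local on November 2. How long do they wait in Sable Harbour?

Convert departure to UTC: 10:10 PM + 8:00 = 6:10 AM UTC on Nov 1.
Add 12 hours and 25 minutes flight time → 6:35 PM UTC.
Sable Harbour is UTC−1:00, so local arrival = 6:35 PM − 1:00 = 5:35 PM on Nov 1.
Layover = 1:20 AM − 5:35 PM (+1 day) = 7 hours 45 minutes.

7 hours 45 minutes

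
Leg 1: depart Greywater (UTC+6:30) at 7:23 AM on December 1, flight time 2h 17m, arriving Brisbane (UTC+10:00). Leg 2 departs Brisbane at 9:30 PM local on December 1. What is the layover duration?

8 hours 20 minutes

Convert departure to UTC: 7:23 AM − 6:30 = 12:53 AM UTC on Dec 1.
Add 2 hours and 17 minutes flight time → 3:10 AM UTC.
Brisbane is UTC+10:00, so local arrival = 3:10 AM + 10:00 = 1:10 PM on Dec 1.
Layover = 9:30 PM − 1:10 PM = 8 hours 20 minutes.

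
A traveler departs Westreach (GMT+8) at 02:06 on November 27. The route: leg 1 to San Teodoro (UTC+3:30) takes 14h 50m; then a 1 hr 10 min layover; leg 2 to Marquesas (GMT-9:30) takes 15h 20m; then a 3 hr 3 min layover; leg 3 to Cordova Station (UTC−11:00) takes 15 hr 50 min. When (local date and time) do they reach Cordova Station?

Convert departure to UTC: 02:06 − 8:00 = 18:06 UTC on Nov 26.
Add 14 hours 50 minutes leg 1 → 08:56 UTC (Nov 27).
Add 1 hour and 10 minutes layover in San Teodoro → 10:06 UTC.
Add 15 hours and 20 minutes leg 2 → 01:26 UTC (Nov 28).
Add 3 hours 3 minutes layover in Marquesas → 04:29 UTC.
Add 15 hours and 50 minutes leg 3 → 20:19 UTC.
Cordova Station is UTC−11:00, so local arrival = 20:19 − 11:00 = 09:19 on Nov 28.

09:19 on November 28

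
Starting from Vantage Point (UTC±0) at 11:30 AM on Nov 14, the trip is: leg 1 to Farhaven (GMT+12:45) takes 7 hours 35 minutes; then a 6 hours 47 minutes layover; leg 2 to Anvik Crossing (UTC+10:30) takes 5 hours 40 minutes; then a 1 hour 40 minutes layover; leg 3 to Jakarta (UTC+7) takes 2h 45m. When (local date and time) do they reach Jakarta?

6:57 PM on November 15

Vantage Point is at UTC+0, so departure is already 11:30 AM UTC on Nov 14.
Add 7 hours 35 minutes leg 1 → 7:05 PM UTC.
Add 6 hours 47 minutes layover in Farhaven → 1:52 AM UTC (Nov 15).
Add 5 hours and 40 minutes leg 2 → 7:32 AM UTC.
Add 1 hour and 40 minutes layover in Anvik Crossing → 9:12 AM UTC.
Add 2 hours and 45 minutes leg 3 → 11:57 AM UTC.
Jakarta is UTC+7:00, so local arrival = 11:57 AM + 7:00 = 6:57 PM on Nov 15.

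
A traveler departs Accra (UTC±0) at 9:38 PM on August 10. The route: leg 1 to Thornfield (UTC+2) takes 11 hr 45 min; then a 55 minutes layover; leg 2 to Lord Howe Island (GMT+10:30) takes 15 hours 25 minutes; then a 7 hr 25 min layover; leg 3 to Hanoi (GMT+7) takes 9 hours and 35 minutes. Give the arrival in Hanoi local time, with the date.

1:43 AM on Aug 13

Accra is at UTC+0, so departure is already 9:38 PM UTC on Aug 10.
Add 11 hours 45 minutes leg 1 → 9:23 AM UTC (Aug 11).
Add 55 minutes layover in Thornfield → 10:18 AM UTC.
Add 15 hours and 25 minutes leg 2 → 1:43 AM UTC (Aug 12).
Add 7 hours and 25 minutes layover in Lord Howe Island → 9:08 AM UTC.
Add 9 hours and 35 minutes leg 3 → 6:43 PM UTC.
Hanoi is UTC+7:00, so local arrival = 6:43 PM + 7:00 = 1:43 AM on Aug 13.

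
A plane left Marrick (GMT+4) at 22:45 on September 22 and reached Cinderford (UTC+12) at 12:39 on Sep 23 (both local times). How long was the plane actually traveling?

5 hours 54 minutes

Cinderford is 8:00 ahead of Marrick.
Clock-face elapsed time (ignoring zones) is 13 hours 54 minutes.
Actual elapsed = 13 hours 54 minutes − 8:00 = 5 hours 54 minutes.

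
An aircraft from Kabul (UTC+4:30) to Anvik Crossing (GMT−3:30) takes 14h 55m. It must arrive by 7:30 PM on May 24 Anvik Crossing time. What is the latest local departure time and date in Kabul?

12:35 PM on May 24

Target arrival in UTC: 7:30 PM + 3:30 = 11:00 PM on May 24.
Subtract 14 hours and 55 minutes → departure 8:05 AM UTC on May 24.
Kabul is UTC+4:30: 8:05 AM + 4:30 = 12:35 PM on May 24.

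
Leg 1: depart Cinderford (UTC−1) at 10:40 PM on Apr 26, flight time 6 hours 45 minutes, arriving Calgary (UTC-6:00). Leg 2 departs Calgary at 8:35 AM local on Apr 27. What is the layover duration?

8 hours 10 minutes

Convert departure to UTC: 10:40 PM + 1:00 = 11:40 PM UTC on Apr 26.
Add 6 hours 45 minutes flight time → 6:25 AM UTC (Apr 27).
Calgary is UTC−6:00, so local arrival = 6:25 AM − 6:00 = 12:25 AM on Apr 27.
Layover = 8:35 AM − 12:25 AM = 8 hours 10 minutes.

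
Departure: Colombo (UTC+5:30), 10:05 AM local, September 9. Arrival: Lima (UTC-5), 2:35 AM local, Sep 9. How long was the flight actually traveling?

Departure in UTC: 10:05 AM − 5:30 = 4:35 AM on Sep 9.
Arrival in UTC: 2:35 AM + 5:00 = 7:35 AM on Sep 9.
Elapsed = 7:35 AM − 4:35 AM = 3 hours.

3 hours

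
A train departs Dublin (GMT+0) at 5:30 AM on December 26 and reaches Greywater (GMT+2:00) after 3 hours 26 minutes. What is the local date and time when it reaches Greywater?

Greywater is 2:00 ahead of Dublin.
After 3 hours and 26 minutes it is 8:56 AM in Dublin.
Shift by the zone difference: 8:56 AM + 2:00 = 10:56 AM on Dec 26 in Greywater.

10:56 AM on December 26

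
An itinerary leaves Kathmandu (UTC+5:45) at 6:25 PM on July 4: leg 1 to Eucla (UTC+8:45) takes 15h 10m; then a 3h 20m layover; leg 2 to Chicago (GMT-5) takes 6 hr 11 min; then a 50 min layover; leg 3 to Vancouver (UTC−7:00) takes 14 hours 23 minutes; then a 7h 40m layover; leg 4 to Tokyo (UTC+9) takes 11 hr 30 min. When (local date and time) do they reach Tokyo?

Convert departure to UTC: 6:25 PM − 5:45 = 12:40 PM UTC on Jul 4.
Add 15 hours 10 minutes leg 1 → 3:50 AM UTC (Jul 5).
Add 3 hours and 20 minutes layover in Eucla → 7:10 AM UTC.
Add 6 hours 11 minutes leg 2 → 1:21 PM UTC.
Add 50 minutes layover in Chicago → 2:11 PM UTC.
Add 14 hours and 23 minutes leg 3 → 4:34 AM UTC (Jul 6).
Add 7 hours 40 minutes layover in Vancouver → 12:14 PM UTC.
Add 11 hours 30 minutes leg 4 → 11:44 PM UTC.
Tokyo is UTC+9:00, so local arrival = 11:44 PM + 9:00 = 8:44 AM on Jul 7.

8:44 AM on July 7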